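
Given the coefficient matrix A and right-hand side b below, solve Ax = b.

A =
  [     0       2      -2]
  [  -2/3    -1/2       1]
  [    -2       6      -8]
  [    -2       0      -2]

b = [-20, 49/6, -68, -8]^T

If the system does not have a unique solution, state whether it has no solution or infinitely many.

x_1 = -1, x_2 = -5, x_3 = 5

Row-reduce the augmented matrix:
Swap R1 and R2.
R1 ← R1 / (-2/3).
R3 ← R3 + 2·R1.
R4 ← R4 + 2·R1.
R2 ← R2 / (2).
R1 ← R1 − 3/4·R2.
R3 ← R3 − 15/2·R2.
R4 ← R4 − 3/2·R2.
R3 ← R3 / (-7/2).
R1 ← R1 + 3/4·R3.
R2 ← R2 + 1·R3.
R4 ← R4 + 7/2·R3.
R4 reduces to 0 = 0, so the extra equation is consistent.
Reading off the reduced rows gives x_1 = -1, x_2 = -5, x_3 = 5.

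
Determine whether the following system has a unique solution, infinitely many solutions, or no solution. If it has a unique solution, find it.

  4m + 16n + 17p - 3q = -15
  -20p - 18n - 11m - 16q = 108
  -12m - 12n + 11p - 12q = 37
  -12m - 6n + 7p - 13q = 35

m = 4, n = -2, p = -1, q = -6

Row-reduce the augmented matrix:
R1 ← R1 / (4).
R2 ← R2 + 11·R1.
R3 ← R3 + 12·R1.
R4 ← R4 + 12·R1.
R2 ← R2 / (26).
R1 ← R1 − 4·R2.
R3 ← R3 − 36·R2.
R4 ← R4 − 42·R2.
R3 ← R3 / (649/26).
R1 ← R1 − 7/52·R3.
R2 ← R2 − 107/104·R3.
R4 ← R4 − 769/52·R3.
R4 ← R4 / (12619/1298).
R1 ← R1 − 3781/1298·R4.
R2 ← R2 + 3767/2596·R4.
R3 ← R3 − 327/649·R4.
Reading off the reduced rows gives m = 4, n = -2, p = -1, q = -6.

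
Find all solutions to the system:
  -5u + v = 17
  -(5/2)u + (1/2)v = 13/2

no solution

Row-reduce:
R1 ← R1 / (-5).
R2 ← R2 + 5/2·R1.
Row 2 reduces to 0 = -2, a contradiction. The system is inconsistent.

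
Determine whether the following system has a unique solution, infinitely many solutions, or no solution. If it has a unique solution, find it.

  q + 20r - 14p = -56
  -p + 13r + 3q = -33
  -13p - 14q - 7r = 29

Row-reduce the augmented matrix:
R1 ← R1 / (-14).
R2 ← R2 + 1·R1.
R3 ← R3 + 13·R1.
R2 ← R2 / (41/14).
R1 ← R1 + 1/14·R2.
R3 ← R3 + 209/14·R2.
R3 ← R3 / (1370/41).
R1 ← R1 + 47/41·R3.
R2 ← R2 − 162/41·R3.
Reading off the reduced rows gives p = 1, q = -2, r = -2.

p = 1, q = -2, r = -2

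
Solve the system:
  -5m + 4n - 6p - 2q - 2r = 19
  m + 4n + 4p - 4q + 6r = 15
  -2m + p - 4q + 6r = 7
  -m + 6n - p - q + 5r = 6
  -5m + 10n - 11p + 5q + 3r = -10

no solution

Row-reduce:
R1 ← R1 / (-5).
R2 ← R2 − 1·R1.
R3 ← R3 + 2·R1.
R4 ← R4 + 1·R1.
R5 ← R5 + 5·R1.
R2 ← R2 / (24/5).
R1 ← R1 + 4/5·R2.
R3 ← R3 + 8/5·R2.
R4 ← R4 − 26/5·R2.
R5 ← R5 − 6·R2.
R3 ← R3 / (13/3).
R1 ← R1 − 5/3·R3.
R2 ← R2 − 7/12·R3.
R4 ← R4 + 17/6·R3.
R5 ← R5 + 17/2·R3.
R4 ← R4 / (29/26).
R1 ← R1 − 19/13·R4.
R2 ← R2 + 15/52·R4.
R3 ← R3 + 14/13·R4.
R5 ← R5 − 87/26·R4.
Row 5 reduces to 0 = 2, a contradiction. The system is inconsistent.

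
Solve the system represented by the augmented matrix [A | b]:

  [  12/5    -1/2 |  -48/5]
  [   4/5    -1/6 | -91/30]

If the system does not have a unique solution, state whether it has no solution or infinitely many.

no solution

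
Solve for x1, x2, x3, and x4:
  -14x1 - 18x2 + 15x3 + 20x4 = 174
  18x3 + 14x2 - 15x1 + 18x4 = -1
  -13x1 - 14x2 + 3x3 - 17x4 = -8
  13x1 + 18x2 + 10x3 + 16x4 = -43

x1 = -1, x2 = -5, x3 = -2, x4 = 5

Row-reduce the augmented matrix:
R1 ← R1 / (-14).
R2 ← R2 + 15·R1.
R3 ← R3 + 13·R1.
R4 ← R4 − 13·R1.
R2 ← R2 / (233/7).
R1 ← R1 − 9/7·R2.
R3 ← R3 − 19/7·R2.
R4 ← R4 − 9/7·R2.
R3 ← R3 / (-2583/233).
R1 ← R1 + 267/233·R3.
R2 ← R2 − 27/466·R3.
R4 ← R4 − 5558/233·R3.
R4 ← R4 / (-5072/123).
R1 ← R1 − 675/287·R4.
R2 ← R2 + 165/574·R4.
R3 ← R3 − 2741/861·R4.
Reading off the reduced rows gives x1 = -1, x2 = -5, x3 = -2, x4 = 5.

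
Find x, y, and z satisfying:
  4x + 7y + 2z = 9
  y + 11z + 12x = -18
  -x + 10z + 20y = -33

Row-reduce the augmented matrix:
R1 ← R1 / (4).
R2 ← R2 − 12·R1.
R3 ← R3 + 1·R1.
R2 ← R2 / (-20).
R1 ← R1 − 7/4·R2.
R3 ← R3 − 87/4·R2.
R3 ← R3 / (255/16).
R1 ← R1 − 15/16·R3.
R2 ← R2 + 1/4·R3.
Reading off the reduced rows gives x = 3, y = 1, z = -5.

x = 3, y = 1, z = -5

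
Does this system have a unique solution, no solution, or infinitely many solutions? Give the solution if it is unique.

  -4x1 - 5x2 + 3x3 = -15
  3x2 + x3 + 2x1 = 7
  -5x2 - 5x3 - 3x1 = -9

x1 = -2, x2 = 4, x3 = -1

Row-reduce the augmented matrix:
R1 ← R1 / (-4).
R2 ← R2 − 2·R1.
R3 ← R3 + 3·R1.
R2 ← R2 / (1/2).
R1 ← R1 − 5/4·R2.
R3 ← R3 + 5/4·R2.
R3 ← R3 / (-1).
R1 ← R1 + 7·R3.
R2 ← R2 − 5·R3.
Reading off the reduced rows gives x1 = -2, x2 = 4, x3 = -1.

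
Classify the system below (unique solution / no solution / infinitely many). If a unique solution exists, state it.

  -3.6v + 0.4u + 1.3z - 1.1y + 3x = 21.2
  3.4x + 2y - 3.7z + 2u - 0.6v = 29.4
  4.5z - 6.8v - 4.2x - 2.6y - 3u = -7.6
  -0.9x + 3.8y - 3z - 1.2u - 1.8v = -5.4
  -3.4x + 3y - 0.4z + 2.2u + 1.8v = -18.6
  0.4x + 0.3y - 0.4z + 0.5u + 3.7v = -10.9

Row-reduce the augmented matrix:
R1 ← R1 / (3).
R2 ← R2 − 17/5·R1.
R3 ← R3 + 21/5·R1.
R4 ← R4 + 9/10·R1.
R5 ← R5 + 17/5·R1.
R6 ← R6 − 2/5·R1.
R2 ← R2 / (487/150).
R1 ← R1 + 11/30·R2.
R3 ← R3 + 207/50·R2.
R4 ← R4 − 347/100·R2.
R5 ← R5 − 263/150·R2.
R6 ← R6 − 67/150·R2.
R3 ← R3 / (-674/2435).
R1 ← R1 + 147/974·R3.
R2 ← R2 + 776/487·R3.
R4 ← R4 − 28433/9740·R3.
R5 ← R5 − 18833/4870·R3.
R6 ← R6 − 337/2435·R3.
R4 ← R4 / (-103341/13480).
R1 ← R1 − 759/1348·R4.
R2 ← R2 − 1068/337·R4.
R3 ← R3 − 1139/674·R4.
R5 ← R5 + 31793/6740·R4.
R5 ← R5 / (-28668308/516705).
R1 ← R1 + 102974/34447·R5.
R2 ← R2 − 299154/34447·R5.
R3 ← R3 − 834934/103341·R5.
R4 ← R4 − 1141331/103341·R5.
R6 reduces to 0 = 0, so the extra equation is consistent.
Reading off the reduced rows gives x = 2, y = -6, z = -6, u = 5, v = -4.

x = 2, y = -6, z = -6, u = 5, v = -4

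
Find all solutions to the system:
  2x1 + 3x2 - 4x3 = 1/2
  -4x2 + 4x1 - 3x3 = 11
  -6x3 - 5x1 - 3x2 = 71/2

x1 = -2, x2 = -5/2, x3 = -3

Row-reduce the augmented matrix:
R1 ← R1 / (2).
R2 ← R2 − 4·R1.
R3 ← R3 + 5·R1.
R2 ← R2 / (-10).
R1 ← R1 − 3/2·R2.
R3 ← R3 − 9/2·R2.
R3 ← R3 / (-55/4).
R1 ← R1 + 5/4·R3.
R2 ← R2 + 1/2·R3.
Reading off the reduced rows gives x1 = -2, x2 = -5/2, x3 = -3.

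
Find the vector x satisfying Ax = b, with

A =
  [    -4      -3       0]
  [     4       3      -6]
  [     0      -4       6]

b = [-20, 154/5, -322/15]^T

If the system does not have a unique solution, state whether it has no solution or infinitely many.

x_1 = 3, x_2 = 8/3, x_3 = -9/5

Row-reduce the augmented matrix:
R1 ← R1 / (-4).
R2 ← R2 − 4·R1.
Swap R2 and R3.
R2 ← R2 / (-4).
R1 ← R1 − 3/4·R2.
R3 ← R3 / (-6).
R1 ← R1 − 9/8·R3.
R2 ← R2 + 3/2·R3.
Reading off the reduced rows gives x_1 = 3, x_2 = 8/3, x_3 = -9/5.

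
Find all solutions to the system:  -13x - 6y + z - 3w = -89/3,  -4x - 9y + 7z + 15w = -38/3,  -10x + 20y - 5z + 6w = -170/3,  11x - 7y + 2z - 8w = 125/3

Row-reduce the augmented matrix:
R1 ← R1 / (-13).
R2 ← R2 + 4·R1.
R3 ← R3 + 10·R1.
R4 ← R4 − 11·R1.
R2 ← R2 / (-93/13).
R1 ← R1 − 6/13·R2.
R3 ← R3 − 320/13·R2.
R4 ← R4 + 157/13·R2.
R3 ← R3 / (535/31).
R1 ← R1 − 11/31·R3.
R2 ← R2 + 29/31·R3.
R4 ← R4 + 262/31·R3.
R4 ← R4 / (-3488/535).
R1 ← R1 + 21/535·R4.
R2 ← R2 − 639/535·R4.
R3 ← R3 − 1956/535·R4.
Reading off the reduced rows gives x = 3, y = -2, z = -8/3, w = 0.

x = 3, y = -2, z = -8/3, w = 0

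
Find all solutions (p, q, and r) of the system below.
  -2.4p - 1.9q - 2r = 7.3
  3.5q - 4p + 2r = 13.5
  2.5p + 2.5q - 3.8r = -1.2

p = -3, q = 1, r = -1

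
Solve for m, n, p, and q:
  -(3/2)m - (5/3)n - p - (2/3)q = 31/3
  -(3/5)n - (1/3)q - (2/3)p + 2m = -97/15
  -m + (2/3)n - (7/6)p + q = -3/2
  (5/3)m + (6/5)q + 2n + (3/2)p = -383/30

Row-reduce the augmented matrix:
R1 ← R1 / (-3/2).
R2 ← R2 − 2·R1.
R3 ← R3 + 1·R1.
R4 ← R4 − 5/3·R1.
R2 ← R2 / (-127/45).
R1 ← R1 − 10/9·R2.
R3 ← R3 − 16/9·R2.
R4 ← R4 − 4/27·R2.
R3 ← R3 / (-447/254).
R1 ← R1 + 46/381·R3.
R2 ← R2 − 90/127·R3.
R4 ← R4 − 649/2286·R3.
R4 ← R4 / (30409/60345).
R1 ← R1 + 334/4023·R4.
R2 ← R2 − 105/149·R4.
R3 ← R3 + 514/1341·R4.
Reading off the reduced rows gives m = -4, n = -2, p = 1, q = -3.

m = -4, n = -2, p = 1, q = -3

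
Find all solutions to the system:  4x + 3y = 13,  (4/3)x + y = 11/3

no solution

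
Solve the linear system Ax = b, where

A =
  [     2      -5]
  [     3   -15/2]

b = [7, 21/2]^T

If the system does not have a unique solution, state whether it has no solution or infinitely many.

infinitely many solutions

Row-reduce:
R1 ← R1 / (2).
R2 ← R2 − 3·R1.
Rank is 1 with 2 unknowns, leaving x_2 free.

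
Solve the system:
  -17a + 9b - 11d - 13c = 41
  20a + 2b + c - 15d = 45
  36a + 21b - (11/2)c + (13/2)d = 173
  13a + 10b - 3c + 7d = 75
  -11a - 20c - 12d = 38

no solution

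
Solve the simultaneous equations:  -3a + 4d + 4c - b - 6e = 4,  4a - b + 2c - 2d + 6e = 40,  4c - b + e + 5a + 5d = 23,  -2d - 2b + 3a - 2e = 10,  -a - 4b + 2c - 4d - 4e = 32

a = 0, b = -6, c = 6, d = -2, e = 3

Row-reduce the augmented matrix:
R1 ← R1 / (-3).
R2 ← R2 − 4·R1.
R3 ← R3 − 5·R1.
R4 ← R4 − 3·R1.
R5 ← R5 + 1·R1.
R2 ← R2 / (-7/3).
R1 ← R1 − 1/3·R2.
R3 ← R3 + 8/3·R2.
R4 ← R4 + 3·R2.
R5 ← R5 + 11/3·R2.
R3 ← R3 / (16/7).
R1 ← R1 + 2/7·R3.
R2 ← R2 + 22/7·R3.
R4 ← R4 + 38/7·R3.
R5 ← R5 + 76/7·R3.
R4 ← R4 / (131/8).
R1 ← R1 − 1/8·R4.
R2 ← R2 − 75/8·R4.
R3 ← R3 − 55/16·R4.
R5 ← R5 − 107/4·R4.
R5 ← R5 / (546/131).
R1 ← R1 − 136/131·R5.
R2 ← R2 − 506/131·R5.
R3 ← R3 − 203/131·R5.
R4 ← R4 + 171/131·R5.
Reading off the reduced rows gives a = 0, b = -6, c = 6, d = -2, e = 3.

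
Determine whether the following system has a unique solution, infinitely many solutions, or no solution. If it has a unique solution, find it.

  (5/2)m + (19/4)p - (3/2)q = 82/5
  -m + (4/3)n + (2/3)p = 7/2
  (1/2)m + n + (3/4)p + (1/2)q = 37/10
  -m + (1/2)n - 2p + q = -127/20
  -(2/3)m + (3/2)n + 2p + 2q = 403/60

m = 1/2, n = 3/2, p = 3, q = -3/5

Row-reduce the augmented matrix:
R1 ← R1 / (5/2).
R2 ← R2 + 1·R1.
R3 ← R3 − 1/2·R1.
R4 ← R4 + 1·R1.
R5 ← R5 + 2/3·R1.
R2 ← R2 / (4/3).
R3 ← R3 − 1·R2.
R4 ← R4 − 1/2·R2.
R5 ← R5 − 3/2·R2.
R3 ← R3 / (-17/8).
R1 ← R1 − 19/10·R3.
R2 ← R2 − 77/40·R3.
R4 ← R4 + 17/16·R3.
R5 ← R5 − 91/240·R3.
Swap R4 and R5.
R4 ← R4 / (637/255).
R1 ← R1 − 44/85·R4.
R2 ← R2 − 58/85·R4.
R3 ← R3 + 10/17·R4.
R5 reduces to 0 = 0, so the extra equation is consistent.
Reading off the reduced rows gives m = 1/2, n = 3/2, p = 3, q = -3/5.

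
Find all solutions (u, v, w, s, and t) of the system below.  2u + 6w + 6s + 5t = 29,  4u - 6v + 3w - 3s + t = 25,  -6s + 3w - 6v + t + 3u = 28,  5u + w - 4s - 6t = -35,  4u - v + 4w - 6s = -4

u = -6, v = -6, w = 5, s = 1, t = 1

Row-reduce the augmented matrix:
R1 ← R1 / (2).
R2 ← R2 − 4·R1.
R3 ← R3 − 3·R1.
R4 ← R4 − 5·R1.
R5 ← R5 − 4·R1.
R2 ← R2 / (-6).
R3 ← R3 + 6·R2.
R5 ← R5 + 1·R2.
R3 ← R3 / (3).
R1 ← R1 − 3·R3.
R2 ← R2 − 3/2·R3.
R4 ← R4 + 14·R3.
R5 ← R5 + 13/2·R3.
R4 ← R4 / (-19).
R1 ← R1 − 3·R4.
R2 ← R2 − 5/2·R4.
R5 ← R5 + 31/2·R4.
R5 ← R5 / (142/57).
R1 ← R1 + 41/38·R5.
R2 ← R2 + 37/57·R5.
R3 ← R3 − 5/6·R5.
R4 ← R4 − 41/114·R5.
Reading off the reduced rows gives u = -6, v = -6, w = 5, s = 1, t = 1.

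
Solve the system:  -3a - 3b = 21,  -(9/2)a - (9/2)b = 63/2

infinitely many solutions

Row-reduce:
R1 ← R1 / (-3).
R2 ← R2 + 9/2·R1.
Rank is 1 with 2 unknowns, leaving b free.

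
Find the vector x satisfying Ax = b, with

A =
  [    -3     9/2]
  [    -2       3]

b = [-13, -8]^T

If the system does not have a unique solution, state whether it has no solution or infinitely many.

Row-reduce:
R1 ← R1 / (-3).
R2 ← R2 + 2·R1.
Row 2 reduces to 0 = 2/3, a contradiction. The system is inconsistent.

no solution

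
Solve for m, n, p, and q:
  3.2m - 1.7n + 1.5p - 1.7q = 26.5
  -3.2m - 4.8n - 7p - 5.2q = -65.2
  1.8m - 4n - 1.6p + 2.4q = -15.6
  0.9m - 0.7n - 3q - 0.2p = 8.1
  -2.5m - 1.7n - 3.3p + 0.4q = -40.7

m = 6, n = 3, p = 6, q = -2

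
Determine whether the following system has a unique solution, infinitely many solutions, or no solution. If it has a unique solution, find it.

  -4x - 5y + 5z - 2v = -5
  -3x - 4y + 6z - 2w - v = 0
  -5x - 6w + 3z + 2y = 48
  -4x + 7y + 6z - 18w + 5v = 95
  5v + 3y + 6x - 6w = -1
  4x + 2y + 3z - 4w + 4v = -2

x = -4, y = 5, z = 0, w = -3, v = -2

Row-reduce the augmented matrix:
R1 ← R1 / (-4).
R2 ← R2 + 3·R1.
R3 ← R3 + 5·R1.
R4 ← R4 + 4·R1.
R5 ← R5 − 6·R1.
R6 ← R6 − 4·R1.
R2 ← R2 / (-1/4).
R1 ← R1 − 5/4·R2.
R3 ← R3 − 33/4·R2.
R4 ← R4 − 12·R2.
R5 ← R5 + 9/2·R2.
R6 ← R6 + 3·R2.
R3 ← R3 / (71).
R1 ← R1 − 10·R3.
R2 ← R2 + 9·R3.
R4 ← R4 − 109·R3.
R5 ← R5 + 33·R3.
R6 ← R6 + 19·R3.
R4 ← R4 / (-246/71).
R1 ← R1 − 10/71·R4.
R2 ← R2 + 80/71·R4.
R3 ← R3 + 72/71·R4.
R5 ← R5 + 246/71·R4.
R6 ← R6 − 52/71·R4.
Swap R5 and R6.
R5 ← R5 / (181/123).
R1 ← R1 − 49/123·R5.
R2 ← R2 + 23/123·R5.
R3 ← R3 + 11/41·R5.
R4 ← R4 + 65/123·R5.
R6 reduces to 0 = 0, so the extra equation is consistent.
Reading off the reduced rows gives x = -4, y = 5, z = 0, w = -3, v = -2.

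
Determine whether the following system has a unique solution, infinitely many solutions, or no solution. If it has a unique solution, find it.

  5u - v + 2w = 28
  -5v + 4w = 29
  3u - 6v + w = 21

u = 3, v = -1, w = 6

Row-reduce the augmented matrix:
R1 ← R1 / (5).
R3 ← R3 − 3·R1.
R2 ← R2 / (-5).
R1 ← R1 + 1/5·R2.
R3 ← R3 + 27/5·R2.
R3 ← R3 / (-113/25).
R1 ← R1 − 6/25·R3.
R2 ← R2 + 4/5·R3.
Reading off the reduced rows gives u = 3, v = -1, w = 6.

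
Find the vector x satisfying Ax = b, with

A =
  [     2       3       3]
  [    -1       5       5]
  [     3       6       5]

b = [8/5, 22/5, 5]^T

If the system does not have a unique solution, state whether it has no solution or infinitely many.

x_1 = -2/5, x_2 = 11/5, x_3 = -7/5

Row-reduce the augmented matrix:
R1 ← R1 / (2).
R2 ← R2 + 1·R1.
R3 ← R3 − 3·R1.
R2 ← R2 / (13/2).
R1 ← R1 − 3/2·R2.
R3 ← R3 − 3/2·R2.
R3 ← R3 / (-1).
R2 ← R2 − 1·R3.
Reading off the reduced rows gives x_1 = -2/5, x_2 = 11/5, x_3 = -7/5.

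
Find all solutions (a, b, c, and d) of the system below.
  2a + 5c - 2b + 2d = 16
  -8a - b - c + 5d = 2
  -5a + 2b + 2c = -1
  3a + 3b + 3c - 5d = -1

Row-reduce:
R1 ← R1 / (2).
R2 ← R2 + 8·R1.
R3 ← R3 + 5·R1.
R4 ← R4 − 3·R1.
R2 ← R2 / (-9).
R1 ← R1 + 1·R2.
R3 ← R3 + 3·R2.
R4 ← R4 − 6·R2.
R3 ← R3 / (49/6).
R1 ← R1 − 7/18·R3.
R2 ← R2 + 19/9·R3.
R4 ← R4 − 49/6·R3.
Row 4 reduces to 0 = 2, a contradiction. The system is inconsistent.

no solution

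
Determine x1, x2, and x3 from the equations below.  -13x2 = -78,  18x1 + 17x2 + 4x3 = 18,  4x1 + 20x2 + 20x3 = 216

x1 = -6, x2 = 6, x3 = 6

Row-reduce the augmented matrix:
Swap R1 and R2.
R1 ← R1 / (18).
R3 ← R3 − 4·R1.
R2 ← R2 / (-13).
R1 ← R1 − 17/18·R2.
R3 ← R3 − 146/9·R2.
R3 ← R3 / (172/9).
R1 ← R1 − 2/9·R3.
Reading off the reduced rows gives x1 = -6, x2 = 6, x3 = 6.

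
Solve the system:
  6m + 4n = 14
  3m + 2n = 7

Row-reduce:
R1 ← R1 / (6).
R2 ← R2 − 3·R1.
Rank is 1 with 2 unknowns, leaving n free.

infinitely many solutions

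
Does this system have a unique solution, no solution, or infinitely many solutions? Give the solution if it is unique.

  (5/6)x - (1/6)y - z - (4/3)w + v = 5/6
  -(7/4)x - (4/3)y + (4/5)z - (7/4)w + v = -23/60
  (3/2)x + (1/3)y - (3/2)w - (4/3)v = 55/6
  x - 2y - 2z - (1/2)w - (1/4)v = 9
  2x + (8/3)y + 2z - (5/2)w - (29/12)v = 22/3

no solution

Row-reduce:
R1 ← R1 / (5/6).
R2 ← R2 + 7/4·R1.
R3 ← R3 − 3/2·R1.
R4 ← R4 − 1·R1.
R5 ← R5 − 2·R1.
R2 ← R2 / (-101/60).
R1 ← R1 + 1/5·R2.
R3 ← R3 − 19/30·R2.
R4 ← R4 + 9/5·R2.
R5 ← R5 − 46/15·R2.
R3 ← R3 / (662/505).
R1 ← R1 + 528/505·R3.
R2 ← R2 − 78/101·R3.
R4 ← R4 − 298/505·R3.
R5 ← R5 − 1026/505·R3.
R4 ← R4 / (4191/662).
R1 ← R1 + 565/331·R4.
R2 ← R2 − 1053/331·R4.
R3 ← R3 + 205/331·R4.
R5 ← R5 + 4191/662·R4.
Row 5 reduces to 0 = -2, a contradiction. The system is inconsistent.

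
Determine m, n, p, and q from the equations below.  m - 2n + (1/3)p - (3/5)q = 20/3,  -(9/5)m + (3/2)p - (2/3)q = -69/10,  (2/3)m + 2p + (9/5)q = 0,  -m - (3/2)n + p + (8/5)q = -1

m = 3, n = -2, p = -1, q = 0

Row-reduce the augmented matrix:
R2 ← R2 + 9/5·R1.
R3 ← R3 − 2/3·R1.
R4 ← R4 + 1·R1.
R2 ← R2 / (-18/5).
R1 ← R1 + 2·R2.
R3 ← R3 − 4/3·R2.
R4 ← R4 + 7/2·R2.
R3 ← R3 / (23/9).
R1 ← R1 + 5/6·R3.
R2 ← R2 + 7/12·R3.
R4 ← R4 + 17/24·R3.
R4 ← R4 / (1727/552).
R1 ← R1 − 121/138·R4.
R2 ← R2 − 10429/12420·R4.
R3 ← R3 − 629/1035·R4.
Reading off the reduced rows gives m = 3, n = -2, p = -1, q = 0.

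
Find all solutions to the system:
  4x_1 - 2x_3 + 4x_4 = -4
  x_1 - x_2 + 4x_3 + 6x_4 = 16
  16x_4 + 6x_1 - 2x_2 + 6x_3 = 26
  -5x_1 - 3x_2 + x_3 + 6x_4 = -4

Row-reduce:
R1 ← R1 / (4).
R2 ← R2 − 1·R1.
R3 ← R3 − 6·R1.
R4 ← R4 + 5·R1.
R2 ← R2 / (-1).
R3 ← R3 + 2·R2.
R4 ← R4 + 3·R2.
Swap R3 and R4.
R3 ← R3 / (-15).
R1 ← R1 + 1/2·R3.
R2 ← R2 + 9/2·R3.
Row 4 reduces to 0 = -2, a contradiction. The system is inconsistent.

no solution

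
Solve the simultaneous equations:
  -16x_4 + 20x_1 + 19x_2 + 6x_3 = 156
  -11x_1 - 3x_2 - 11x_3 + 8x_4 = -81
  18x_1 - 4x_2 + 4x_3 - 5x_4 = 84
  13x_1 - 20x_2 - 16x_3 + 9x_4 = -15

x_1 = 3, x_2 = 0, x_3 = 0, x_4 = -6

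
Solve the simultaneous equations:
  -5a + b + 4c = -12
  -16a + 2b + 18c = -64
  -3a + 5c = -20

Row-reduce:
R1 ← R1 / (-5).
R2 ← R2 + 16·R1.
R3 ← R3 + 3·R1.
R2 ← R2 / (-6/5).
R1 ← R1 + 1/5·R2.
R3 ← R3 + 3/5·R2.
Rank is 2 with 3 unknowns, leaving c free.

infinitely many solutions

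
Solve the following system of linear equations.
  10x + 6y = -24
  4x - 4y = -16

x = -3, y = 1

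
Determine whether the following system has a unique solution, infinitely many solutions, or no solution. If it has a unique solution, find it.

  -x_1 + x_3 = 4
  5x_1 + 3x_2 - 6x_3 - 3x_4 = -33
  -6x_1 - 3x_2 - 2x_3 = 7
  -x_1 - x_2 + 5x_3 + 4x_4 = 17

Row-reduce the augmented matrix:
R1 ← R1 / (-1).
R2 ← R2 − 5·R1.
R3 ← R3 + 6·R1.
R4 ← R4 + 1·R1.
R2 ← R2 / (3).
R3 ← R3 + 3·R2.
R4 ← R4 + 1·R2.
R3 ← R3 / (-9).
R1 ← R1 + 1·R3.
R2 ← R2 + 1/3·R3.
R4 ← R4 − 11/3·R3.
R4 ← R4 / (16/9).
R1 ← R1 − 1/3·R4.
R2 ← R2 + 8/9·R4.
R3 ← R3 − 1/3·R4.
Reading off the reduced rows gives x_1 = 0, x_2 = -5, x_3 = 4, x_4 = -2.

x_1 = 0, x_2 = -5, x_3 = 4, x_4 = -2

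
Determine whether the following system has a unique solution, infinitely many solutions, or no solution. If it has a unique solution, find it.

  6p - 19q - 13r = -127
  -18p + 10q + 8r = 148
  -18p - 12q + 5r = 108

p = -5, q = 1, r = 6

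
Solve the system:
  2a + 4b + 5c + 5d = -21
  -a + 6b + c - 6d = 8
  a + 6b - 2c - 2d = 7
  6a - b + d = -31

Row-reduce the augmented matrix:
R1 ← R1 / (2).
R2 ← R2 + 1·R1.
R3 ← R3 − 1·R1.
R4 ← R4 − 6·R1.
R2 ← R2 / (8).
R1 ← R1 − 2·R2.
R3 ← R3 − 4·R2.
R4 ← R4 + 13·R2.
R3 ← R3 / (-25/4).
R1 ← R1 − 13/8·R3.
R2 ← R2 − 7/16·R3.
R4 ← R4 + 149/16·R3.
R4 ← R4 / (-1559/100).
R1 ← R1 − 133/50·R4.
R2 ← R2 + 63/100·R4.
R3 ← R3 − 11/25·R4.
Reading off the reduced rows gives a = -5, b = 1, c = -3, d = 0.

a = -5, b = 1, c = -3, d = 0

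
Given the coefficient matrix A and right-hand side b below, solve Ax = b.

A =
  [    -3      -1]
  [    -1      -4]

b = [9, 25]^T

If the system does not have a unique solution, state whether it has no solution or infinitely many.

Row-reduce the augmented matrix:
R1 ← R1 / (-3).
R2 ← R2 + 1·R1.
R2 ← R2 / (-11/3).
R1 ← R1 − 1/3·R2.
Reading off the reduced rows gives x_1 = -1, x_2 = -6.

x_1 = -1, x_2 = -6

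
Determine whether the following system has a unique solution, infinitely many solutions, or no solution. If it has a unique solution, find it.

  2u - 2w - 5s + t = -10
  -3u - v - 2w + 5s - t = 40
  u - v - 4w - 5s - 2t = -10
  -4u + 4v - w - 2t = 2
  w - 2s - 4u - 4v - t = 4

Row-reduce the augmented matrix:
R1 ← R1 / (2).
R2 ← R2 + 3·R1.
R3 ← R3 − 1·R1.
R4 ← R4 + 4·R1.
R5 ← R5 + 4·R1.
R2 ← R2 / (-1).
R3 ← R3 + 1·R2.
R4 ← R4 − 4·R2.
R5 ← R5 + 4·R2.
R3 ← R3 / (2).
R1 ← R1 + 1·R3.
R2 ← R2 − 5·R3.
R4 ← R4 + 25·R3.
R5 ← R5 − 17·R3.
R4 ← R4 / (-20).
R1 ← R1 + 5/2·R4.
R2 ← R2 − 5/2·R4.
R5 ← R5 + 2·R4.
R5 ← R5 / (561/20).
R1 ← R1 − 55/16·R5.
R2 ← R2 − 41/16·R5.
R3 ← R3 + 3/2·R5.
R4 ← R4 − 71/40·R5.
Reading off the reduced rows gives u = -4, v = -2, w = -6, s = 4, t = 6.

u = -4, v = -2, w = -6, s = 4, t = 6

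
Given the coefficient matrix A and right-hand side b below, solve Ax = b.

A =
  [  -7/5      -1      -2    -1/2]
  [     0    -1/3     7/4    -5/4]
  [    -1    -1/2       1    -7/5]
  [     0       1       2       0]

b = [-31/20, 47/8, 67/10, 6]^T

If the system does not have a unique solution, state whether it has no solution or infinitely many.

Row-reduce the augmented matrix:
R1 ← R1 / (-7/5).
R3 ← R3 + 1·R1.
R2 ← R2 / (-1/3).
R1 ← R1 − 5/7·R2.
R3 ← R3 − 3/14·R2.
R4 ← R4 − 1·R2.
R3 ← R3 / (199/56).
R1 ← R1 − 145/28·R3.
R2 ← R2 + 21/4·R3.
R4 ← R4 − 29/4·R3.
R4 ← R4 / (17/995).
R1 ← R1 − 147/398·R4.
R2 ← R2 − 1017/995·R4.
R3 ← R3 + 517/995·R4.
Reading off the reduced rows gives x_1 = -3, x_2 = 0, x_3 = 3, x_4 = -1/2.

x_1 = -3, x_2 = 0, x_3 = 3, x_4 = -1/2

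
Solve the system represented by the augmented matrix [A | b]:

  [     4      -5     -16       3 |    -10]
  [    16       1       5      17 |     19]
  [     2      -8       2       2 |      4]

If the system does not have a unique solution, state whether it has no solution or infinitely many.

infinitely many solutions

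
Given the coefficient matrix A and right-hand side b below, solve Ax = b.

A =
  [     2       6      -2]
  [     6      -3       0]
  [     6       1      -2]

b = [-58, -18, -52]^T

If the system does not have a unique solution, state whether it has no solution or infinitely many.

Row-reduce the augmented matrix:
R1 ← R1 / (2).
R2 ← R2 − 6·R1.
R3 ← R3 − 6·R1.
R2 ← R2 / (-21).
R1 ← R1 − 3·R2.
R3 ← R3 + 17·R2.
R3 ← R3 / (-6/7).
R1 ← R1 + 1/7·R3.
R2 ← R2 + 2/7·R3.
Reading off the reduced rows gives x_1 = -6, x_2 = -6, x_3 = 5.

x_1 = -6, x_2 = -6, x_3 = 5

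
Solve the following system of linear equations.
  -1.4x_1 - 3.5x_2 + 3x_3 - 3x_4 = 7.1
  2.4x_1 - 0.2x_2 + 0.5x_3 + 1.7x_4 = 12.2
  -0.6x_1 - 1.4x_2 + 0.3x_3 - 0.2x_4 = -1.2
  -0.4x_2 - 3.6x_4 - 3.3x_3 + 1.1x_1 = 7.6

Row-reduce the augmented matrix:
R1 ← R1 / (-7/5).
R2 ← R2 − 12/5·R1.
R3 ← R3 + 3/5·R1.
R4 ← R4 − 11/10·R1.
R2 ← R2 / (-31/5).
R1 ← R1 − 5/2·R2.
R3 ← R3 − 1/10·R2.
R4 ← R4 + 63/20·R2.
R3 ← R3 / (-3883/4340).
R1 ← R1 − 115/868·R3.
R2 ← R2 + 395/434·R3.
R4 ← R4 + 33069/8680·R3.
R4 ← R4 / (-667461/77660).
R1 ← R1 − 7045/7766·R4.
R2 ← R2 + 1913/3883·R4.
R3 ← R3 + 4471/3883·R4.
Reading off the reduced rows gives x_1 = 6, x_2 = -1, x_3 = 2, x_4 = -2.

x_1 = 6, x_2 = -1, x_3 = 2, x_4 = -2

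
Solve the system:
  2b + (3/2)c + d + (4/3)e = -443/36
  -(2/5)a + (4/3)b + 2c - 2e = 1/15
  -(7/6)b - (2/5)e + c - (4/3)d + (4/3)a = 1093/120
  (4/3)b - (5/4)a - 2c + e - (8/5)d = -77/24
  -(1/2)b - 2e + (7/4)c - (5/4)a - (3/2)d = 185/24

a = 3/2, b = -11/4, c = -1/2, d = -5/2, e = -8/3

Row-reduce the augmented matrix:
Swap R1 and R2.
R1 ← R1 / (-2/5).
R3 ← R3 − 4/3·R1.
R4 ← R4 + 5/4·R1.
R5 ← R5 + 5/4·R1.
R2 ← R2 / (2).
R1 ← R1 + 10/3·R2.
R3 ← R3 − 59/18·R2.
R4 ← R4 + 17/6·R2.
R5 ← R5 + 14/3·R2.
R3 ← R3 / (125/24).
R1 ← R1 + 5/2·R3.
R2 ← R2 − 3/4·R3.
R4 ← R4 + 49/8·R3.
R5 ← R5 + 1·R3.
R4 ← R4 / (-2759/750).
R1 ← R1 − 6/25·R4.
R2 ← R2 − 116/125·R4.
R3 ← R3 + 214/375·R4.
R5 ← R5 − 197/750·R4.
R5 ← R5 / (1129898/206925).
R1 ← R1 − 110404/41385·R5.
R2 ← R2 − 107578/68975·R5.
R3 ← R3 + 311677/206925·R5.
R4 ← R4 − 39179/82770·R5.
Reading off the reduced rows gives a = 3/2, b = -11/4, c = -1/2, d = -5/2, e = -8/3.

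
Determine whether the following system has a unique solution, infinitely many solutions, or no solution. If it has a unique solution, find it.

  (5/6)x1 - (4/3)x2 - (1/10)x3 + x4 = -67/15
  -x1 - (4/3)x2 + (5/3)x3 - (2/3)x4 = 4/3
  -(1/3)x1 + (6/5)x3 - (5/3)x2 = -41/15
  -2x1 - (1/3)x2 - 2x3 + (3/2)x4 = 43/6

no solution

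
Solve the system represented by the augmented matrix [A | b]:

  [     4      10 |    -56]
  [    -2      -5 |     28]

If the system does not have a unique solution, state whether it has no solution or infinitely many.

infinitely many solutions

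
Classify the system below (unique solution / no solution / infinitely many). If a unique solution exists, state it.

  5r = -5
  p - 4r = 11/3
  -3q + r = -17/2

p = -1/3, q = 5/2, r = -1

Row-reduce the augmented matrix:
Swap R1 and R2.
Swap R2 and R3.
R2 ← R2 / (-3).
R3 ← R3 / (5).
R1 ← R1 + 4·R3.
R2 ← R2 + 1/3·R3.
Reading off the reduced rows gives p = -1/3, q = 5/2, r = -1.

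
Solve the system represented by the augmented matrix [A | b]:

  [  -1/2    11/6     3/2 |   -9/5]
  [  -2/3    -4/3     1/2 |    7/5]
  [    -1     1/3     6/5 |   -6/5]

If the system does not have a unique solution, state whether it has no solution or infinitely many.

x_1 = 3, x_2 = -9/5, x_3 = 2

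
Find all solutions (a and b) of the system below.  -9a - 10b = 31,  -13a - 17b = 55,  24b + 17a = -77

no solution

Row-reduce:
R1 ← R1 / (-9).
R2 ← R2 + 13·R1.
R3 ← R3 − 17·R1.
R2 ← R2 / (-23/9).
R1 ← R1 − 10/9·R2.
R3 ← R3 − 46/9·R2.
Row 3 reduces to 0 = 2, a contradiction. The system is inconsistent.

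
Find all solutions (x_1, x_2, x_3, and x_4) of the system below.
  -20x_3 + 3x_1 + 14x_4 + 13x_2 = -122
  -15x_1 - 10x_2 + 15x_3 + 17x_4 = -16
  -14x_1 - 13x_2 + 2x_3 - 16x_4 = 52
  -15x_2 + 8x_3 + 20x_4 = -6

Row-reduce the augmented matrix:
R1 ← R1 / (3).
R2 ← R2 + 15·R1.
R3 ← R3 + 14·R1.
R2 ← R2 / (55).
R1 ← R1 − 13/3·R2.
R3 ← R3 − 143/3·R2.
R4 ← R4 + 15·R2.
R3 ← R3 / (-53/3).
R1 ← R1 − 1/33·R3.
R2 ← R2 + 17/11·R3.
R4 ← R4 + 167/11·R3.
R4 ← R4 / (192762/2915).
R1 ← R1 + 6508/2915·R4.
R2 ← R2 − 11258/2915·R4.
R3 ← R3 − 391/265·R4.
Reading off the reduced rows gives x_1 = 2, x_2 = -2, x_3 = 3, x_4 = -3.

x_1 = 2, x_2 = -2, x_3 = 3, x_4 = -3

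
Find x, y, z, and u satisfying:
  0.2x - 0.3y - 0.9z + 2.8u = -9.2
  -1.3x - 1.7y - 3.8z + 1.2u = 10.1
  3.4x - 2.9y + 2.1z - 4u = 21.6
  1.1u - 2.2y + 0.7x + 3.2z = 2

x = -2, y = -5, z = -1, u = -4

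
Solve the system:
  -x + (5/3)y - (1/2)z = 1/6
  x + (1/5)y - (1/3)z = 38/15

infinitely many solutions

Row-reduce:
R1 ← R1 / (-1).
R2 ← R2 − 1·R1.
R2 ← R2 / (28/15).
R1 ← R1 + 5/3·R2.
Rank is 2 with 3 unknowns, leaving z free.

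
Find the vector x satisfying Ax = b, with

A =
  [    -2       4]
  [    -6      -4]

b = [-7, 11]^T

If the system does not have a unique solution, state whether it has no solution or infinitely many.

x_1 = -1/2, x_2 = -2

Row-reduce the augmented matrix:
R1 ← R1 / (-2).
R2 ← R2 + 6·R1.
R2 ← R2 / (-16).
R1 ← R1 + 2·R2.
Reading off the reduced rows gives x_1 = -1/2, x_2 = -2.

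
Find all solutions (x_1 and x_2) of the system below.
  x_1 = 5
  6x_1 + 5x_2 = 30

Row-reduce the augmented matrix:
R2 ← R2 − 6·R1.
R2 ← R2 / (5).
Reading off the reduced rows gives x_1 = 5, x_2 = 0.

x_1 = 5, x_2 = 0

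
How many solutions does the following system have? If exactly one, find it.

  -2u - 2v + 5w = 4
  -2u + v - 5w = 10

infinitely many solutions

Row-reduce:
R1 ← R1 / (-2).
R2 ← R2 + 2·R1.
R2 ← R2 / (3).
R1 ← R1 − 1·R2.
Rank is 2 with 3 unknowns, leaving w free.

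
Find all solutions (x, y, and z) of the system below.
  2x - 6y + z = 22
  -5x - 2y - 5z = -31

Row-reduce:
R1 ← R1 / (2).
R2 ← R2 + 5·R1.
R2 ← R2 / (-17).
R1 ← R1 + 3·R2.
Rank is 2 with 3 unknowns, leaving z free.

infinitely many solutions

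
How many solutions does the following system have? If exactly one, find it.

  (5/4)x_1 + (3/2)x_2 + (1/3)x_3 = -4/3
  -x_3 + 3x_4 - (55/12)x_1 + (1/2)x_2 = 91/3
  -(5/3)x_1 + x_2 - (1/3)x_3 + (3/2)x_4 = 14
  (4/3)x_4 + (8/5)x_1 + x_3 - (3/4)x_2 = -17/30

no solution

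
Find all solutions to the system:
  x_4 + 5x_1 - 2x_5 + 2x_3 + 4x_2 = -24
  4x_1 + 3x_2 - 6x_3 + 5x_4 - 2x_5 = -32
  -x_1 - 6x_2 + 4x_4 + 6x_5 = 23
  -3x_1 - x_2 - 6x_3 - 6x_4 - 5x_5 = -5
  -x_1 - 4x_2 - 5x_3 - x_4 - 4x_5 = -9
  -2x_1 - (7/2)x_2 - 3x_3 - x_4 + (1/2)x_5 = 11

no solution

Row-reduce:
R1 ← R1 / (5).
R2 ← R2 − 4·R1.
R3 ← R3 + 1·R1.
R4 ← R4 + 3·R1.
R5 ← R5 + 1·R1.
R6 ← R6 + 2·R1.
R2 ← R2 / (-1/5).
R1 ← R1 − 4/5·R2.
R3 ← R3 + 26/5·R2.
R4 ← R4 − 7/5·R2.
R5 ← R5 + 16/5·R2.
R6 ← R6 + 19/10·R2.
R3 ← R3 / (198).
R1 ← R1 + 30·R3.
R2 ← R2 − 38·R3.
R4 ← R4 + 58·R3.
R5 ← R5 − 117·R3.
R6 ← R6 − 70·R3.
R4 ← R4 / (-223/33).
R1 ← R1 − 12/11·R4.
R2 ← R2 + 28/33·R4.
R3 ← R3 + 35/66·R4.
R5 ← R5 + 131/22·R4.
R6 ← R6 + 223/66·R4.
R5 ← R5 / (-4889/1338).
R1 ← R1 + 182/669·R5.
R2 ← R2 + 118/223·R5.
R3 ← R3 − 187/446·R5.
R4 ← R4 − 427/669·R5.
Row 6 reduces to 0 = 2, a contradiction. The system is inconsistent.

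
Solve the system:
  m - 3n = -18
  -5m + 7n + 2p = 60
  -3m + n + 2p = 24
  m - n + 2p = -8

Row-reduce the augmented matrix:
R2 ← R2 + 5·R1.
R3 ← R3 + 3·R1.
R4 ← R4 − 1·R1.
R2 ← R2 / (-8).
R1 ← R1 + 3·R2.
R3 ← R3 + 8·R2.
R4 ← R4 − 2·R2.
Swap R3 and R4.
R3 ← R3 / (5/2).
R1 ← R1 + 3/4·R3.
R2 ← R2 + 1/4·R3.
R4 reduces to 0 = 0, so the extra equation is consistent.
Reading off the reduced rows gives m = -6, n = 4, p = 1.

m = -6, n = 4, p = 1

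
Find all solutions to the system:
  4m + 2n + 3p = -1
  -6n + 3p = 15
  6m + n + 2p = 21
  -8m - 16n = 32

m = 6, n = -5, p = -5

Row-reduce the augmented matrix:
R1 ← R1 / (4).
R3 ← R3 − 6·R1.
R4 ← R4 + 8·R1.
R2 ← R2 / (-6).
R1 ← R1 − 1/2·R2.
R3 ← R3 + 2·R2.
R4 ← R4 + 12·R2.
R3 ← R3 / (-7/2).
R1 ← R1 − 1·R3.
R2 ← R2 + 1/2·R3.
R4 reduces to 0 = 0, so the extra equation is consistent.
Reading off the reduced rows gives m = 6, n = -5, p = -5.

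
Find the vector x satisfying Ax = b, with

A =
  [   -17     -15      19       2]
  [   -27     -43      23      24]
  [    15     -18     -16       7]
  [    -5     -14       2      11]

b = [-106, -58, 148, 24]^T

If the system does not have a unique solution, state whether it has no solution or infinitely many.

infinitely many solutions

Row-reduce:
R1 ← R1 / (-17).
R2 ← R2 + 27·R1.
R3 ← R3 − 15·R1.
R4 ← R4 + 5·R1.
R2 ← R2 / (-326/17).
R1 ← R1 − 15/17·R2.
R3 ← R3 + 531/17·R2.
R4 ← R4 + 163/17·R2.
R3 ← R3 / (2030/163).
R1 ← R1 + 236/163·R3.
R2 ← R2 − 61/163·R3.
Rank is 3 with 4 unknowns, leaving x_4 free.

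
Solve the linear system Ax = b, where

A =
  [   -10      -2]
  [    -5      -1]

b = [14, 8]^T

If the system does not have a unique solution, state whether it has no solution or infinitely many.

Row-reduce:
R1 ← R1 / (-10).
R2 ← R2 + 5·R1.
Row 2 reduces to 0 = 1, a contradiction. The system is inconsistent.

no solution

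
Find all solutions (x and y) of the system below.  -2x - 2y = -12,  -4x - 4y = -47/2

Row-reduce:
R1 ← R1 / (-2).
R2 ← R2 + 4·R1.
Row 2 reduces to 0 = 1/2, a contradiction. The system is inconsistent.

no solution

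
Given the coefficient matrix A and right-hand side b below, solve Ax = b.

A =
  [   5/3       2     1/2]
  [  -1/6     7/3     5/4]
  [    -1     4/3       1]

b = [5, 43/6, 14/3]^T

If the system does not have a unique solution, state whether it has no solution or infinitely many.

Row-reduce:
R1 ← R1 / (5/3).
R2 ← R2 + 1/6·R1.
R3 ← R3 + 1·R1.
R2 ← R2 / (38/15).
R1 ← R1 − 6/5·R2.
R3 ← R3 − 38/15·R2.
Rank is 2 with 3 unknowns, leaving x_3 free.

infinitely many solutions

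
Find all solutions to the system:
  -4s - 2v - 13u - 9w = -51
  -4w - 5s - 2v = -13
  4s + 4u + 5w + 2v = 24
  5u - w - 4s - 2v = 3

Row-reduce:
R1 ← R1 / (-13).
R3 ← R3 − 4·R1.
R4 ← R4 − 5·R1.
R2 ← R2 / (-2).
R1 ← R1 − 2/13·R2.
R3 ← R3 − 18/13·R2.
R4 ← R4 + 36/13·R2.
R3 ← R3 / (-7/13).
R1 ← R1 − 5/13·R3.
R2 ← R2 − 2·R3.
R4 ← R4 − 14/13·R3.
Rank is 3 with 4 unknowns, leaving s free.

infinitely many solutions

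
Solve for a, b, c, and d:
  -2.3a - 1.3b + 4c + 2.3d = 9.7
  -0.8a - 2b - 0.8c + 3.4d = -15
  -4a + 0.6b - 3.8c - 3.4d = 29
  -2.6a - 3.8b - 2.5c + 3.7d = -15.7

a = -6, b = 4, c = 2, d = -3

Row-reduce the augmented matrix:
R1 ← R1 / (-23/10).
R2 ← R2 + 4/5·R1.
R3 ← R3 + 4·R1.
R4 ← R4 + 13/5·R1.
R2 ← R2 / (-178/115).
R1 ← R1 − 13/23·R2.
R3 ← R3 − 329/115·R2.
R4 ← R4 + 268/115·R2.
R3 ← R3 / (-6589/445).
R1 ← R1 + 226/89·R3.
R2 ← R2 − 126/89·R3.
R4 ← R4 + 3313/890·R3.
R4 ← R4 / (-284957/131780).
R1 ← R1 − 5197/13178·R4.
R2 ← R2 + 25405/13178·R4.
R3 ← R3 − 2309/13178·R4.
Reading off the reduced rows gives a = -6, b = 4, c = 2, d = -3.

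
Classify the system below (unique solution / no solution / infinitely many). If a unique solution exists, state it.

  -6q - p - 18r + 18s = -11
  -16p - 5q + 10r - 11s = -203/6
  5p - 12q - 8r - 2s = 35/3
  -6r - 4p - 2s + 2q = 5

Row-reduce the augmented matrix:
R1 ← R1 / (-1).
R2 ← R2 + 16·R1.
R3 ← R3 − 5·R1.
R4 ← R4 + 4·R1.
R2 ← R2 / (91).
R1 ← R1 − 6·R2.
R3 ← R3 + 42·R2.
R4 ← R4 − 26·R2.
R3 ← R3 / (514/13).
R1 ← R1 + 150/91·R3.
R2 ← R2 − 298/91·R3.
R4 ← R4 + 134/7·R3.
R4 ← R4 / (-22990/1799).
R1 ← R1 + 666/1799·R4.
R2 ← R2 − 1539/1799·R4.
R3 ← R3 + 325/257·R4.
Reading off the reduced rows gives p = 2, q = 1, r = -4/3, s = -3/2.

p = 2, q = 1, r = -4/3, s = -3/2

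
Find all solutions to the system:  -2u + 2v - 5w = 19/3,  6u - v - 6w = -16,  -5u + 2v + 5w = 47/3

Row-reduce the augmented matrix:
R1 ← R1 / (-2).
R2 ← R2 − 6·R1.
R3 ← R3 + 5·R1.
R2 ← R2 / (5).
R1 ← R1 + 1·R2.
R3 ← R3 + 3·R2.
R3 ← R3 / (49/10).
R1 ← R1 + 17/10·R3.
R2 ← R2 + 21/5·R3.
Reading off the reduced rows gives u = -2, v = 2, w = 1/3.

u = -2, v = 2, w = 1/3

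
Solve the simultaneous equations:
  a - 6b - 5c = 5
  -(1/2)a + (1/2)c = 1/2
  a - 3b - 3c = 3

Row-reduce:
R2 ← R2 + 1/2·R1.
R3 ← R3 − 1·R1.
R2 ← R2 / (-3).
R1 ← R1 + 6·R2.
R3 ← R3 − 3·R2.
Row 3 reduces to 0 = 1, a contradiction. The system is inconsistent.

no solution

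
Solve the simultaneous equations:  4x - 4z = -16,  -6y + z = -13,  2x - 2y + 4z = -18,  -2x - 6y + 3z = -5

x = -5, y = 2, z = -1

Row-reduce the augmented matrix:
R1 ← R1 / (4).
R3 ← R3 − 2·R1.
R4 ← R4 + 2·R1.
R2 ← R2 / (-6).
R3 ← R3 + 2·R2.
R4 ← R4 + 6·R2.
R3 ← R3 / (17/3).
R1 ← R1 + 1·R3.
R2 ← R2 + 1/6·R3.
R4 reduces to 0 = 0, so the extra equation is consistent.
Reading off the reduced rows gives x = -5, y = 2, z = -1.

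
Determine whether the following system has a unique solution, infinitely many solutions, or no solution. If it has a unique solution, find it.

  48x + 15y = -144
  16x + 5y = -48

Row-reduce:
R1 ← R1 / (48).
R2 ← R2 − 16·R1.
Rank is 1 with 2 unknowns, leaving y free.

infinitely many solutions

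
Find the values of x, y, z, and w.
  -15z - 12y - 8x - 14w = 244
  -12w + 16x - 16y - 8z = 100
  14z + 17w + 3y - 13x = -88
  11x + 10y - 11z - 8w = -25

x = -5, y = -6, z = -6, w = -3

Row-reduce the augmented matrix:
R1 ← R1 / (-8).
R2 ← R2 − 16·R1.
R3 ← R3 + 13·R1.
R4 ← R4 − 11·R1.
R2 ← R2 / (-40).
R1 ← R1 − 3/2·R2.
R3 ← R3 − 45/2·R2.
R4 ← R4 + 13/2·R2.
R3 ← R3 / (17).
R1 ← R1 − 9/20·R3.
R2 ← R2 − 19/20·R3.
R4 ← R4 + 509/20·R3.
R4 ← R4 / (6901/1360).
R1 ← R1 + 281/1360·R4.
R2 ← R2 − 49/1360·R4.
R3 ← R3 − 69/68·R4.
Reading off the reduced rows gives x = -5, y = -6, z = -6, w = -3.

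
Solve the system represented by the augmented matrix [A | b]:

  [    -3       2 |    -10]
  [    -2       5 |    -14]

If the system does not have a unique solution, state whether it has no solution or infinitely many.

Row-reduce the augmented matrix:
R1 ← R1 / (-3).
R2 ← R2 + 2·R1.
R2 ← R2 / (11/3).
R1 ← R1 + 2/3·R2.
Reading off the reduced rows gives x_1 = 2, x_2 = -2.

x_1 = 2, x_2 = -2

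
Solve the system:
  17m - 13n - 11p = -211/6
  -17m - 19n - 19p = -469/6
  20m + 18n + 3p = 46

Row-reduce the augmented matrix:
R1 ← R1 / (17).
R2 ← R2 + 17·R1.
R3 ← R3 − 20·R1.
R2 ← R2 / (-32).
R1 ← R1 + 13/17·R2.
R3 ← R3 − 566/17·R2.
R3 ← R3 / (-2077/136).
R1 ← R1 − 19/272·R3.
R2 ← R2 − 15/16·R3.
Reading off the reduced rows gives m = 1/2, n = 5/3, p = 2.

m = 1/2, n = 5/3, p = 2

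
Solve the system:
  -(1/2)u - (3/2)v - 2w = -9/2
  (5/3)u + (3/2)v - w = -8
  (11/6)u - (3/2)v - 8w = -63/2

Row-reduce:
R1 ← R1 / (-1/2).
R2 ← R2 − 5/3·R1.
R3 ← R3 − 11/6·R1.
R2 ← R2 / (-7/2).
R1 ← R1 − 3·R2.
R3 ← R3 + 7·R2.
Row 3 reduces to 0 = -2, a contradiction. The system is inconsistent.

no solution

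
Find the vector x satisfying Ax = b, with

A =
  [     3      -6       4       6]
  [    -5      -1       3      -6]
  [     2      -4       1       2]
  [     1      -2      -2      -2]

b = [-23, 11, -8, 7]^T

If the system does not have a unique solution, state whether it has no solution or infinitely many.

Row-reduce:
R1 ← R1 / (3).
R2 ← R2 + 5·R1.
R3 ← R3 − 2·R1.
R4 ← R4 − 1·R1.
R2 ← R2 / (-11).
R1 ← R1 + 2·R2.
R3 ← R3 / (-5/3).
R1 ← R1 + 14/33·R3.
R2 ← R2 + 29/33·R3.
R4 ← R4 + 10/3·R3.
Rank is 3 with 4 unknowns, leaving x_4 free.

infinitely many solutions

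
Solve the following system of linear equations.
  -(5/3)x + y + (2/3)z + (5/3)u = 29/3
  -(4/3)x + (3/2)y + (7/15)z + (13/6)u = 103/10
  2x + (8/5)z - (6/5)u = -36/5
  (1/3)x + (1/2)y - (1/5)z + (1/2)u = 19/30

Row-reduce:
R1 ← R1 / (-5/3).
R2 ← R2 + 4/3·R1.
R3 ← R3 − 2·R1.
R4 ← R4 − 1/3·R1.
R2 ← R2 / (7/10).
R1 ← R1 + 3/5·R2.
R3 ← R3 − 6/5·R2.
R4 ← R4 − 7/10·R2.
R3 ← R3 / (88/35).
R1 ← R1 + 16/35·R3.
R2 ← R2 + 2/21·R3.
Rank is 3 with 4 unknowns, leaving u free.

infinitely many solutions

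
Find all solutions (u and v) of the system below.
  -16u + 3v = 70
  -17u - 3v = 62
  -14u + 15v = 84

no solution

Row-reduce:
R1 ← R1 / (-16).
R2 ← R2 + 17·R1.
R3 ← R3 + 14·R1.
R2 ← R2 / (-99/16).
R1 ← R1 + 3/16·R2.
R3 ← R3 − 99/8·R2.
Row 3 reduces to 0 = -2, a contradiction. The system is inconsistent.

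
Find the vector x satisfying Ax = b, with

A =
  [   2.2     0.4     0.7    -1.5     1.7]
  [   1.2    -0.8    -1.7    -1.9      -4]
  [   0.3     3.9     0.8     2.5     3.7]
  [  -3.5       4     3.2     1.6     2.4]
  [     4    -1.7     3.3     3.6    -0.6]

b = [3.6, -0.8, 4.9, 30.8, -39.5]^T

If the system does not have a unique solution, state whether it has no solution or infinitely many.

Row-reduce the augmented matrix:
R1 ← R1 / (11/5).
R2 ← R2 − 6/5·R1.
R3 ← R3 − 3/10·R1.
R4 ← R4 + 7/2·R1.
R5 ← R5 − 4·R1.
R2 ← R2 / (-56/55).
R1 ← R1 − 2/11·R2.
R3 ← R3 − 423/110·R2.
R4 ← R4 − 51/11·R2.
R5 ← R5 + 267/110·R2.
R3 ← R3 / (-8017/1120).
R1 ← R1 + 3/56·R3.
R2 ← R2 − 229/112·R3.
R4 ← R4 + 2893/560·R3.
R5 ← R5 − 7829/1120·R3.
R4 ← R4 / (-189026/40085).
R1 ← R1 + 6932/8017·R4.
R2 ← R2 − 5355/8017·R4.
R3 ← R3 − 1547/8017·R4.
R5 ← R5 − 302938/40085·R4.
R5 ← R5 / (-8031151/472565).
R1 ← R1 − 111575/94513·R5.
R2 ← R2 + 297033/756104·R5.
R3 ← R3 − 1401195/756104·R5.
R4 ← R4 − 1026911/756104·R5.
Reading off the reduced rows gives x_1 = -4, x_2 = 5, x_3 = 2, x_4 = -6, x_5 = 0.

x_1 = -4, x_2 = 5, x_3 = 2, x_4 = -6, x_5 = 0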